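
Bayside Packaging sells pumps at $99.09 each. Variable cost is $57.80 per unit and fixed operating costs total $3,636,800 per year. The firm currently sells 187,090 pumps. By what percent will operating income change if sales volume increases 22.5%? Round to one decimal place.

Contribution at this volume is 187,090 × $41.29 = $7,724,946.10.
EBIT = $7,724,946.10 − $3,636,800 = $4,088,146.10.
So DOL = total CM / EBIT = $7,724,946.10 / $4,088,146.10 = 1.8896.
Operating income changes by 1.8896 × +22.5% = +42.5%.

+42.5%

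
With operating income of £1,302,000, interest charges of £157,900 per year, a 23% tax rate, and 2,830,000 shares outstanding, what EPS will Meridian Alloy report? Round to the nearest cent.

£0.31

Interest = £157,900.00, so EBT = £1,302,000 − £157,900.00 = £1,144,100.00.
After tax at 23%: net income = £1,144,100.00 × 0.77 = £880,957.00.
EPS = £880,957.00 ÷ 2,830,000 = £0.31.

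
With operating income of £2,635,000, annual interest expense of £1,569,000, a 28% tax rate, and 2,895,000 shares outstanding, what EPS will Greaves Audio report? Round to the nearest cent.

Pre-tax income = £2,635,000 − £1,569,000.00 = £1,066,000.00.
Net income = £1,066,000.00 × (1 − 0.28) = £767,520.00.
EPS = £767,520.00 ÷ 2,895,000 = £0.27.

£0.27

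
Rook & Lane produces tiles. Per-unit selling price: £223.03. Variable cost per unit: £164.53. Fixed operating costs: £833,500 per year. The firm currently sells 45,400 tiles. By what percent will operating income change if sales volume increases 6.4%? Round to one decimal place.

+9.3%

At 45,400 units, contribution = 45,400 × £58.50 = £2,655,900.00.
Operating income = contribution − fixed costs = £2,655,900.00 − £833,500 = £1,822,400.00.
DOL = contribution ÷ EBIT = £2,655,900.00 ÷ £1,822,400.00 = 1.4574.
Operating income changes by 1.4574 × +6.4% = +9.3%.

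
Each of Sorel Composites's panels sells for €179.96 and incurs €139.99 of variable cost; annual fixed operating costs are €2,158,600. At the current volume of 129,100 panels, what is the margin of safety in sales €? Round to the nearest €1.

Unit CM = price − variable cost = €179.96 − €139.99 = €39.97. Break-even units = €2,158,600 ÷ €39.97 = 54,005.50; break-even revenue = 54,005.50 × €179.96 = €9,718,830.52.
Actual sales revenue = 129,100 × €179.96 = €23,232,836.00.
Margin of safety = €23,232,836.00 − €9,718,830.52 = €13,514,005.

€13,514,005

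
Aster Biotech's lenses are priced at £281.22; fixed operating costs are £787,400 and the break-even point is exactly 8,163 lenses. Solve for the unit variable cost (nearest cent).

Contribution per unit must be FC / Q = £787,400 / 8,163 = £96.4596.
Variable cost per unit = £281.22 − £96.4596 = £184.76.

£184.76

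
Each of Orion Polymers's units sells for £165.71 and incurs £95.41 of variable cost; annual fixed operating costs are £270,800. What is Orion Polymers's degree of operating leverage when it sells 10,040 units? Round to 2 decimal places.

1.62

Total contribution margin = 10,040 × £70.30 = £705,812.00.
Operating income = contribution − fixed costs = £705,812.00 − £270,800 = £435,012.00.
Degree of operating leverage = £705,812.00 / £435,012.00 = 1.6225.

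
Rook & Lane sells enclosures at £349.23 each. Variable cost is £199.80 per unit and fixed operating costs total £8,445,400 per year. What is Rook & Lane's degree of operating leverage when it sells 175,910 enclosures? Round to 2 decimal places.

Total contribution margin = 175,910 × £149.43 = £26,286,231.30.
Subtracting fixed costs: EBIT = £26,286,231.30 − £8,445,400 = £17,840,831.30.
So DOL = total CM / EBIT = £26,286,231.30 / £17,840,831.30 = 1.4734.

1.47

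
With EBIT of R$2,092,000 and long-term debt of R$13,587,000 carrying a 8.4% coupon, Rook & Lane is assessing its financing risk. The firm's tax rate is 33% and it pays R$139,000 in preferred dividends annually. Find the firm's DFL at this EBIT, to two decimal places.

2.81

Annual interest charges come to R$1,141,308.00.
Preferred dividends grossed up pre-tax: R$139,000 / (1 − 0.33) = R$207,462.69.
DFL = EBIT ÷ [EBIT − I − D_p/(1−t)] = R$2,092,000 ÷ [R$2,092,000 − R$1,141,308.00 − R$207,462.69] = R$2,092,000 ÷ R$743,229.31 = 2.8147.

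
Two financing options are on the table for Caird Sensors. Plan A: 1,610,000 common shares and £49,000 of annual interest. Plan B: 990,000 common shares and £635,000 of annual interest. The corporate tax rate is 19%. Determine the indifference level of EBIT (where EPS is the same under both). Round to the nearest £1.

Set EPS_A = EPS_B: (EBIT − £49,000)(1 − 0.19) ÷ 1,610,000 = (EBIT − £635,000)(1 − 0.19) ÷ 990,000.
The (1 − t) factor cancels: (EBIT − 49,000) × 990,000 = (EBIT − 635,000) × 1,610,000.
EBIT × (1,610,000 − 990,000) = 635,000 × 1,610,000 − 49,000 × 990,000 = 973,840,000,000, so EBIT = 973,840,000,000 ÷ 620,000 = 1,570,709.68.

£1,570,710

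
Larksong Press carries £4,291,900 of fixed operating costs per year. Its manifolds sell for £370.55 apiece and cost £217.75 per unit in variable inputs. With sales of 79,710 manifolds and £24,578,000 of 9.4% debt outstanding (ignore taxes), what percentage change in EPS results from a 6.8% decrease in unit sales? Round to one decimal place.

At 79,710 units, contribution = 79,710 × £152.80 = £12,179,688.00.
Operating income = contribution − fixed costs = £12,179,688.00 − £4,291,900 = £7,887,788.00.
After interest of £2,310,332.00, pre-tax earnings = £5,577,456.00.
Degree of combined leverage = contribution ÷ (EBIT − I) = £12,179,688.00 ÷ £5,577,456.00 = 2.1837.
%ΔEPS = DCL × %ΔSales = 2.1837 × -6.8% = -14.8%.

-14.8%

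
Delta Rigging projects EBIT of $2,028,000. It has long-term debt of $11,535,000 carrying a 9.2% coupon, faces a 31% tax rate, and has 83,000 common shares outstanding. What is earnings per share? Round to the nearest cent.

$8.04

Interest = $1,061,220.00, so EBT = $2,028,000 − $1,061,220.00 = $966,780.00.
Net income = $966,780.00 × (1 − 0.31) = $667,078.20.
Per share: $667,078.20 / 83,000 shares = $8.04.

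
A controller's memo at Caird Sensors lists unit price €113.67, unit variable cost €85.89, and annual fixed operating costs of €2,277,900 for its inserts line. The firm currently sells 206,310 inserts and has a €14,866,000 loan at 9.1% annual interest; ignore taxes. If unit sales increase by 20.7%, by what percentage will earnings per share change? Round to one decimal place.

+56.5%

Total contribution margin = 206,310 × €27.78 = €5,731,291.80.
EBIT = €5,731,291.80 − €2,277,900 = €3,453,391.80.
After interest of €1,352,806.00, pre-tax earnings = €2,100,585.80.
Degree of combined leverage = contribution ÷ (EBIT − I) = €5,731,291.80 ÷ €2,100,585.80 = 2.7284.
EPS therefore changes by 2.7284 × (+20.7%) = +56.5%.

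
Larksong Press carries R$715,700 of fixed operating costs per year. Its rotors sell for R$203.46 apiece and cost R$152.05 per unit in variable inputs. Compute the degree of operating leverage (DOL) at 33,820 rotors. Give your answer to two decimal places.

1.70

At 33,820 units, contribution = 33,820 × R$51.41 = R$1,738,686.20.
Subtracting fixed costs: EBIT = R$1,738,686.20 − R$715,700 = R$1,022,986.20.
So DOL = total CM / EBIT = R$1,738,686.20 / R$1,022,986.20 = 1.6996.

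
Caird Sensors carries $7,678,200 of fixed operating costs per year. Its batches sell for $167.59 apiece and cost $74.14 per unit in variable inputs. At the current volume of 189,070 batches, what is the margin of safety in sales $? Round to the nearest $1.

Unit CM = price − variable cost = $167.59 − $74.14 = $93.45. Break-even units = $7,678,200 ÷ $93.45 = 82,163.72; break-even revenue = 82,163.72 × $167.59 = $13,769,818.49.
Actual sales revenue = 189,070 × $167.59 = $31,686,241.30.
Margin of safety = $31,686,241.30 − $13,769,818.49 = $17,916,423.

$17,916,423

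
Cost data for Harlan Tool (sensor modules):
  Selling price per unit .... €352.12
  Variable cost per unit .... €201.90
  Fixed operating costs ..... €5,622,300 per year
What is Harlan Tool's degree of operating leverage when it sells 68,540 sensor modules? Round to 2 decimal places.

Total contribution margin = 68,540 × €150.22 = €10,296,078.80.
Subtracting fixed costs: EBIT = €10,296,078.80 − €5,622,300 = €4,673,778.80.
So DOL = total CM / EBIT = €10,296,078.80 / €4,673,778.80 = 2.2029.

2.20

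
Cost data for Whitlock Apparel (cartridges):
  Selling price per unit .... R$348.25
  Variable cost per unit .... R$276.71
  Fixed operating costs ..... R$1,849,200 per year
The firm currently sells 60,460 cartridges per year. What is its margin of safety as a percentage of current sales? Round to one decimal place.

Each unit contributes R$348.25 − R$276.71 = R$71.54. Break-even units = R$1,849,200 ÷ R$71.54 = 25,848.48; break-even revenue = 25,848.48 × R$348.25 = R$9,001,731.90.
Actual sales revenue = 60,460 × R$348.25 = R$21,055,195.00.
Margin of safety = (R$21,055,195.00 − R$9,001,731.90) ÷ R$21,055,195.00 = 57.2%.

57.2%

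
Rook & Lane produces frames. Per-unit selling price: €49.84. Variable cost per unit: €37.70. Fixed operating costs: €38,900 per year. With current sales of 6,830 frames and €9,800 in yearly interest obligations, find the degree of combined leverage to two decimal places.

Contribution at this volume is 6,830 × €12.14 = €82,916.20.
EBIT = €82,916.20 − €38,900 = €44,016.20. Interest = €9,800.00, so EBIT − I = €34,216.20.
DCL = contribution ÷ (EBIT − I) = €82,916.20 ÷ €34,216.20 = 2.4233.

2.42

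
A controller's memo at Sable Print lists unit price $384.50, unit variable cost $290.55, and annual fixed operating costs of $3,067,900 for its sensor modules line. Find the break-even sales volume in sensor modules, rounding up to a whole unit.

32,655 sensor modules

Contribution margin per unit = $384.50 − $290.55 = $93.95.
Units to break even: $3,067,900 ÷ $93.95 = 32,654.60, rounded up to 32,655.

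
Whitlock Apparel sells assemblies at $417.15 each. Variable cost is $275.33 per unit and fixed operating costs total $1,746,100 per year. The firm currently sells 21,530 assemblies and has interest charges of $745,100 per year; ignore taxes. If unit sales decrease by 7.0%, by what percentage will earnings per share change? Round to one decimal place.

-38.0%

At 21,530 units, contribution = 21,530 × $141.82 = $3,053,384.60.
EBIT = $3,053,384.60 − $1,746,100 = $1,307,284.60.
Interest = $745,100.00, so EBIT − I = $562,184.60.
DCL = total CM / (EBIT − I) = $3,053,384.60 / $562,184.60 = 5.4313.
%ΔEPS = DCL × %ΔSales = 5.4313 × -7.0% = -38.0%.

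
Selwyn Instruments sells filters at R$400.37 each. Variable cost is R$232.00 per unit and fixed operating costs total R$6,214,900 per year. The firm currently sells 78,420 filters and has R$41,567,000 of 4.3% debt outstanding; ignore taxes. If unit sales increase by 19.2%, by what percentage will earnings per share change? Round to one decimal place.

Total contribution margin = 78,420 × R$168.37 = R$13,203,575.40.
Operating income = contribution − fixed costs = R$13,203,575.40 − R$6,214,900 = R$6,988,675.40.
After interest of R$1,787,381.00, pre-tax earnings = R$5,201,294.40.
Degree of combined leverage = contribution ÷ (EBIT − I) = R$13,203,575.40 ÷ R$5,201,294.40 = 2.5385.
%ΔEPS = DCL × %ΔSales = 2.5385 × +19.2% = +48.7%.

+48.7%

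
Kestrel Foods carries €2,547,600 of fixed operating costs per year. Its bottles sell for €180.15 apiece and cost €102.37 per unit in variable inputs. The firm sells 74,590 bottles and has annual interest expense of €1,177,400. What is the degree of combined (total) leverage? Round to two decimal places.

Total contribution margin = 74,590 × €77.78 = €5,801,610.20.
Operating income = contribution − fixed costs = €5,801,610.20 − €2,547,600 = €3,254,010.20. Interest = €1,177,400.00.
DOL = €5,801,610.20 ÷ €3,254,010.20 = 1.7829; DFL = €3,254,010.20 ÷ €2,076,610.20 = 1.5670.
DCL = DOL × DFL = 1.7829 × 1.5670 = 2.7938.

2.79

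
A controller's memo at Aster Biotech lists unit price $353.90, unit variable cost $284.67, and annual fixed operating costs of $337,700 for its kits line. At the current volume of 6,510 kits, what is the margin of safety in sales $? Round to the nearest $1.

$577,585

Each unit contributes $353.90 − $284.67 = $69.23. Break-even units = $337,700 ÷ $69.23 = 4,877.94; break-even revenue = 4,877.94 × $353.90 = $1,726,304.06.
Actual sales revenue = 6,510 × $353.90 = $2,303,889.00.
Margin of safety = $2,303,889.00 − $1,726,304.06 = $577,585.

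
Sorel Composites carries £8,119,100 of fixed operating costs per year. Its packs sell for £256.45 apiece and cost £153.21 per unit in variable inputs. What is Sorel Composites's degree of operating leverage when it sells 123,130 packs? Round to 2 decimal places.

2.77

At 123,130 units, contribution = 123,130 × £103.24 = £12,711,941.20.
Operating income = contribution − fixed costs = £12,711,941.20 − £8,119,100 = £4,592,841.20.
So DOL = total CM / EBIT = £12,711,941.20 / £4,592,841.20 = 2.7678.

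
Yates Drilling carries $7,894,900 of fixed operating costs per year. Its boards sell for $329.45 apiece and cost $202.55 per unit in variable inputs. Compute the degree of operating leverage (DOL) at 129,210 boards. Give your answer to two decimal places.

1.93

Contribution at this volume is 129,210 × $126.90 = $16,396,749.00.
Operating income = contribution − fixed costs = $16,396,749.00 − $7,894,900 = $8,501,849.00.
DOL = contribution ÷ EBIT = $16,396,749.00 ÷ $8,501,849.00 = 1.9286.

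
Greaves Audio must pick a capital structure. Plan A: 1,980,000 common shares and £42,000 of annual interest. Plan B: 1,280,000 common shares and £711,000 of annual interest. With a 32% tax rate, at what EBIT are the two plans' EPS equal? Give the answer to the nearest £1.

Set EPS_A = EPS_B: (EBIT − £42,000)(1 − 0.32) ÷ 1,980,000 = (EBIT − £711,000)(1 − 0.32) ÷ 1,280,000.
Cancelling (1 − t) and cross-multiplying: 1,280,000·(EBIT − 42,000) = 1,980,000·(EBIT − 711,000).
Solving, EBIT = (711,000·1,980,000 − 42,000·1,280,000) / (1,980,000 − 1,280,000) = 1,354,020,000,000 / 700,000 = 1,934,314.29.

£1,934,314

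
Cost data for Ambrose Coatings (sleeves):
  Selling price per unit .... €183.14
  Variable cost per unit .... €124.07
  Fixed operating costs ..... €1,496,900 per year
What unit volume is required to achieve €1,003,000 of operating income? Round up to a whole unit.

Each unit contributes €183.14 − €124.07 = €59.07.
Units = (FC + target) / CM = (€1,496,900 + €1,003,000) / €59.07 = 42,320.98, so 42,321 sleeves.

42,321 sleeves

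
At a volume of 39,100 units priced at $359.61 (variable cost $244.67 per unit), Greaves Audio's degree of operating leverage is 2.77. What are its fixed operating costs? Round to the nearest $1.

$2,871,716

Contribution at this volume is 39,100 × $114.94 = $4,494,154.00.
DOL = contribution / EBIT, so EBIT = $4,494,154.00 / 2.77 = $1,622,438.27.
And FC = contribution − EBIT = $4,494,154.00 − $1,622,438.27 = $2,871,716.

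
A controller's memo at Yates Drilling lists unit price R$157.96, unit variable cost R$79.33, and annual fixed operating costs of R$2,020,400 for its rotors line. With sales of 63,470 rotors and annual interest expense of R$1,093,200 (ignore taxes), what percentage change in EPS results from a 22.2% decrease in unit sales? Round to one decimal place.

-59.0%

Total contribution margin = 63,470 × R$78.63 = R$4,990,646.10.
Subtracting fixed costs: EBIT = R$4,990,646.10 − R$2,020,400 = R$2,970,246.10.
Interest = R$1,093,200.00, so EBIT − I = R$1,877,046.10.
Degree of combined leverage = contribution ÷ (EBIT − I) = R$4,990,646.10 ÷ R$1,877,046.10 = 2.6588.
EPS therefore changes by 2.6588 × (-22.2%) = -59.0%.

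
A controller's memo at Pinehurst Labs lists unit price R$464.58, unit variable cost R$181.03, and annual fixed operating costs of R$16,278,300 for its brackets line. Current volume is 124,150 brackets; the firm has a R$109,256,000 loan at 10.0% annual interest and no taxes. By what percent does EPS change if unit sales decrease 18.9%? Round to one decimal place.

Contribution at this volume is 124,150 × R$283.55 = R$35,202,732.50.
EBIT = R$35,202,732.50 − R$16,278,300 = R$18,924,432.50.
After interest of R$10,925,600.00, pre-tax earnings = R$7,998,832.50.
Degree of combined leverage = contribution ÷ (EBIT − I) = R$35,202,732.50 ÷ R$7,998,832.50 = 4.4010.
%ΔEPS = DCL × %ΔSales = 4.4010 × -18.9% = -83.2%.

-83.2%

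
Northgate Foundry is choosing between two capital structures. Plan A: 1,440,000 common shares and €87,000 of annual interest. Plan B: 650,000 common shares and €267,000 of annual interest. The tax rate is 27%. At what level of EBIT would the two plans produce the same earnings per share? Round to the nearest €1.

Set EPS_A = EPS_B: (EBIT − €87,000)(1 − 0.27) ÷ 1,440,000 = (EBIT − €267,000)(1 − 0.27) ÷ 650,000.
Cancelling (1 − t) and cross-multiplying: 650,000·(EBIT − 87,000) = 1,440,000·(EBIT − 267,000).
Solving, EBIT = (267,000·1,440,000 − 87,000·650,000) / (1,440,000 − 650,000) = 327,930,000,000 / 790,000 = 415,101.27.

€415,101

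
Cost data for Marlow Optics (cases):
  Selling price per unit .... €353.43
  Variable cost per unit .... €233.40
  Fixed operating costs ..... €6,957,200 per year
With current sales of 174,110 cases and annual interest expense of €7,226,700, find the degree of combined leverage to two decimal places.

Total contribution margin = 174,110 × €120.03 = €20,898,423.30.
EBIT = €20,898,423.30 − €6,957,200 = €13,941,223.30. Interest = €7,226,700.00.
DOL = €20,898,423.30 ÷ €13,941,223.30 = 1.4990; DFL = €13,941,223.30 ÷ €6,714,523.30 = 2.0763.
Combined leverage = 1.4990 × 2.0763 = 3.1124.

3.11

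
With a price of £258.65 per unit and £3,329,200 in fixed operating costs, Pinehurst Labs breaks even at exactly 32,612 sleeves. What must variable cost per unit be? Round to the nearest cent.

Contribution per unit must be FC / Q = £3,329,200 / 32,612 = £102.0851.
Variable cost per unit = £258.65 − £102.0851 = £156.56.

£156.56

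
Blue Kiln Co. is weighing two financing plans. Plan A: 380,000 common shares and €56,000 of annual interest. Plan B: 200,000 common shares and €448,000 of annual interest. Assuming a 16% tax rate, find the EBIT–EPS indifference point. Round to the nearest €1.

€883,556

At indifference, (EBIT − 56,000)(1 − t)/380,000 = (EBIT − 448,000)(1 − t)/200,000.
The (1 − t) factor cancels: (EBIT − 56,000) × 200,000 = (EBIT − 448,000) × 380,000.
Solving, EBIT = (448,000·380,000 − 56,000·200,000) / (380,000 − 200,000) = 159,040,000,000 / 180,000 = 883,555.56.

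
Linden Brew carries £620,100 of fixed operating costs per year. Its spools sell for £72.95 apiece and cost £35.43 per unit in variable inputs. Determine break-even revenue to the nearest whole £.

£1,205,658

CM per unit = £72.95 − £35.43 = £37.52; CM ratio = £37.52 / £72.95 = 0.5143.
Break-even sales = FC ÷ CM ratio = £620,100 × £72.95 / £37.52 = £1,205,658.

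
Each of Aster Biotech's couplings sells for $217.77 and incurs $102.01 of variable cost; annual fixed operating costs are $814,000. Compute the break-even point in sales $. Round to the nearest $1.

$1,531,313

CM per unit = $217.77 − $102.01 = $115.76; CM ratio = $115.76 / $217.77 = 0.5316.
Break-even sales = FC ÷ CM ratio = $814,000 × $217.77 / $115.76 = $1,531,313.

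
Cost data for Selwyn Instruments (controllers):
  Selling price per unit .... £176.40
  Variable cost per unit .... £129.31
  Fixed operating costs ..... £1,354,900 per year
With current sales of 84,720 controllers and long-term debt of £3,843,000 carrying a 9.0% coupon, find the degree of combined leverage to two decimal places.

1.74

At 84,720 units, contribution = 84,720 × £47.09 = £3,989,464.80.
Subtracting fixed costs: EBIT = £3,989,464.80 − £1,354,900 = £2,634,564.80. Interest = £345,870.00.
DOL = £3,989,464.80 ÷ £2,634,564.80 = 1.5143; DFL = £2,634,564.80 ÷ £2,288,694.80 = 1.1511.
DCL = DOL × DFL = 1.5143 × 1.1511 = 1.7431.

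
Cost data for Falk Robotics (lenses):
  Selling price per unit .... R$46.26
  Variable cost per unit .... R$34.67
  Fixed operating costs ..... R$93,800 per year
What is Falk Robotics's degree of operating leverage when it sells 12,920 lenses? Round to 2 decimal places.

Total contribution margin = 12,920 × R$11.59 = R$149,742.80.
EBIT = R$149,742.80 − R$93,800 = R$55,942.80.
DOL = contribution ÷ EBIT = R$149,742.80 ÷ R$55,942.80 = 2.6767.

2.68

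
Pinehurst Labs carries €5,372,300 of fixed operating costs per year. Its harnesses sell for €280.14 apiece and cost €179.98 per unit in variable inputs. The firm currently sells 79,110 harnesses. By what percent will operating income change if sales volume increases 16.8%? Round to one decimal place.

+52.2%

At 79,110 units, contribution = 79,110 × €100.16 = €7,923,657.60.
Operating income = contribution − fixed costs = €7,923,657.60 − €5,372,300 = €2,551,357.60.
DOL = contribution ÷ EBIT = €7,923,657.60 ÷ €2,551,357.60 = 3.1057.
Operating income changes by 3.1057 × +16.8% = +52.2%.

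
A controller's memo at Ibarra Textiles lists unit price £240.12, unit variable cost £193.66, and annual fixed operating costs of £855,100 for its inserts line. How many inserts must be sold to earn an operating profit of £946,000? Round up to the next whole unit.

38,767 inserts

Each unit contributes £240.12 − £193.66 = £46.46.
Need Q such that Q × £46.46 − £855,100 = £946,000, i.e. Q = £1,801,100 / £46.46 = 38,766.68 → 38,767.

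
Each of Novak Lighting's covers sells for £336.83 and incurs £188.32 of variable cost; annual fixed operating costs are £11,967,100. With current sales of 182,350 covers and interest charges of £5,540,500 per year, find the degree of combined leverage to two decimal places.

2.83

Total contribution margin = 182,350 × £148.51 = £27,080,798.50.
Operating income = contribution − fixed costs = £27,080,798.50 − £11,967,100 = £15,113,698.50. Interest = £5,540,500.00, so EBIT − I = £9,573,198.50.
DCL = contribution ÷ (EBIT − I) = £27,080,798.50 ÷ £9,573,198.50 = 2.8288.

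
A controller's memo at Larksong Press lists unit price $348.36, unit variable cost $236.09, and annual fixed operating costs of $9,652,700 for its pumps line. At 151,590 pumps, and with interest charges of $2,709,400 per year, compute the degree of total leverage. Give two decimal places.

At 151,590 units, contribution = 151,590 × $112.27 = $17,019,009.30.
Operating income = contribution − fixed costs = $17,019,009.30 − $9,652,700 = $7,366,309.30. Interest = $2,709,400.00.
DOL = $17,019,009.30 ÷ $7,366,309.30 = 2.3104; DFL = $7,366,309.30 ÷ $4,656,909.30 = 1.5818.
Combined leverage = 2.3104 × 1.5818 = 3.6546.

3.65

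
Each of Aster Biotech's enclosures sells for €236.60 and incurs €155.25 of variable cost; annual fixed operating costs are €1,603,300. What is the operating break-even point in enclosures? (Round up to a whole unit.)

Contribution margin per unit = €236.60 − €155.25 = €81.35.
Break-even Q = €1,603,300 / €81.35 = 19,708.67 → 19,709 enclosures.

19,709 enclosures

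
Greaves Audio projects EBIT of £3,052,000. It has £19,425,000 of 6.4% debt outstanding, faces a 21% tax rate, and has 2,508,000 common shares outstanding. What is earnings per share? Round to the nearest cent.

Interest = £1,243,200.00, so EBT = £3,052,000 − £1,243,200.00 = £1,808,800.00.
Net income = £1,808,800.00 × (1 − 0.21) = £1,428,952.00.
EPS = £1,428,952.00 ÷ 2,508,000 = £0.57.

£0.57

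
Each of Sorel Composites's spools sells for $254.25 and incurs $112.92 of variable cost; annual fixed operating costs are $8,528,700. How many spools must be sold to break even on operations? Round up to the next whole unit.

60,346 spools

Contribution margin per unit = $254.25 − $112.92 = $141.33.
Break-even volume = fixed costs ÷ CM per unit = $8,528,700 ÷ $141.33 = 60,346.00, so 60,346 spools.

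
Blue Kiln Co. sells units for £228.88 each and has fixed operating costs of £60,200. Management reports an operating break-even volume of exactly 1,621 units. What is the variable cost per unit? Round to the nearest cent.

Contribution per unit must be FC / Q = £60,200 / 1,621 = £37.1376.
Variable cost per unit = £228.88 − £37.1376 = £191.74.

£191.74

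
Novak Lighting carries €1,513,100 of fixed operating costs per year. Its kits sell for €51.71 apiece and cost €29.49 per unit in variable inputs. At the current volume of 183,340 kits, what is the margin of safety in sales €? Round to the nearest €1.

Contribution margin per unit = €51.71 − €29.49 = €22.22. Break-even units = €1,513,100 ÷ €22.22 = 68,096.31; break-even revenue = 68,096.31 × €51.71 = €3,521,260.17.
Current sales = 183,340 × €51.71 = €9,480,511.40.
Margin of safety = €9,480,511.40 − €3,521,260.17 = €5,959,251.

€5,959,251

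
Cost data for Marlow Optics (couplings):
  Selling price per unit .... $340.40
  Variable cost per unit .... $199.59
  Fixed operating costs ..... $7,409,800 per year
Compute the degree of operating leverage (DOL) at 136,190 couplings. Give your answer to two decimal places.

Total contribution margin = 136,190 × $140.81 = $19,176,913.90.
Operating income = contribution − fixed costs = $19,176,913.90 − $7,409,800 = $11,767,113.90.
So DOL = total CM / EBIT = $19,176,913.90 / $11,767,113.90 = 1.6297.

1.63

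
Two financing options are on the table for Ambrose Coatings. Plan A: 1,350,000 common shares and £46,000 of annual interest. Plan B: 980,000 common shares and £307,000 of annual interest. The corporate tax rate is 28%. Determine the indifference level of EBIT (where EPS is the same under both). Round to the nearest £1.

At indifference, (EBIT − 46,000)(1 − t)/1,350,000 = (EBIT − 307,000)(1 − t)/980,000.
The (1 − t) factor cancels: (EBIT − 46,000) × 980,000 = (EBIT − 307,000) × 1,350,000.
EBIT × (1,350,000 − 980,000) = 307,000 × 1,350,000 − 46,000 × 980,000 = 369,370,000,000, so EBIT = 369,370,000,000 ÷ 370,000 = 998,297.30.

£998,297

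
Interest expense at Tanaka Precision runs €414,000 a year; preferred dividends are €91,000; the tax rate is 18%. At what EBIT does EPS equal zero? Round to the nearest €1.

€524,976

Grossing the preferred dividend up to pre-tax terms: €91,000 / (1 − 0.18) = €110,975.61.
EPS = 0 when EBIT covers interest plus the pre-tax preferred burden: €414,000 + €110,975.61 = €524,975.61.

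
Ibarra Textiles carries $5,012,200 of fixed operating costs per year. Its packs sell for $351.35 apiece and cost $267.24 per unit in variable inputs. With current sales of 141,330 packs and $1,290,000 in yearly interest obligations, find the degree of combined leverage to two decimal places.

2.13

At 141,330 units, contribution = 141,330 × $84.11 = $11,887,266.30.
EBIT = $11,887,266.30 − $5,012,200 = $6,875,066.30. Interest = $1,290,000.00.
DOL = $11,887,266.30 ÷ $6,875,066.30 = 1.7290; DFL = $6,875,066.30 ÷ $5,585,066.30 = 1.2310.
Combined leverage = 1.7290 × 1.2310 = 2.1284.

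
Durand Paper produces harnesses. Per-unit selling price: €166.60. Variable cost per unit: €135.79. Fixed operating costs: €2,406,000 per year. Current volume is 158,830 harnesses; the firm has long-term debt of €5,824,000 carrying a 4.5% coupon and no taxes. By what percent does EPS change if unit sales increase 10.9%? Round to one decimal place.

+24.0%

Total contribution margin = 158,830 × €30.81 = €4,893,552.30.
Operating income = contribution − fixed costs = €4,893,552.30 − €2,406,000 = €2,487,552.30.
Interest = €262,080.00, so EBIT − I = €2,225,472.30.
DCL = total CM / (EBIT − I) = €4,893,552.30 / €2,225,472.30 = 2.1989.
EPS therefore changes by 2.1989 × (+10.9%) = +24.0%.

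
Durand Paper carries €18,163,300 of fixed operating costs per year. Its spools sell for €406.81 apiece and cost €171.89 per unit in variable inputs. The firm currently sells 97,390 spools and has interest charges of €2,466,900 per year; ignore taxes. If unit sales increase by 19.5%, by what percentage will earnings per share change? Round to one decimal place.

+198.4%

Total contribution margin = 97,390 × €234.92 = €22,878,858.80.
Operating income = contribution − fixed costs = €22,878,858.80 − €18,163,300 = €4,715,558.80.
Interest = €2,466,900.00, so EBIT − I = €2,248,658.80.
DCL = total CM / (EBIT − I) = €22,878,858.80 / €2,248,658.80 = 10.1744.
EPS therefore changes by 10.1744 × (+19.5%) = +198.4%.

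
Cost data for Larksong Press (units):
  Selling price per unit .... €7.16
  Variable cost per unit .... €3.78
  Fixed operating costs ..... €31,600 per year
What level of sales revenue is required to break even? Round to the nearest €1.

CM per unit = €7.16 − €3.78 = €3.38; CM ratio = €3.38 / €7.16 = 0.4721.
Break-even sales = FC ÷ CM ratio = €31,600 × €7.16 / €3.38 = €66,940.

€66,940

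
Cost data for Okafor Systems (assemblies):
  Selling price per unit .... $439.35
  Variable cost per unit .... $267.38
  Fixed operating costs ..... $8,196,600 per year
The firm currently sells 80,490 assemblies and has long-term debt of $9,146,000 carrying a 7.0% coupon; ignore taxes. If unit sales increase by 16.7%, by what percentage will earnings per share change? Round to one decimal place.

+46.2%

Contribution at this volume is 80,490 × $171.97 = $13,841,865.30.
EBIT = $13,841,865.30 − $8,196,600 = $5,645,265.30.
After interest of $640,220.00, pre-tax earnings = $5,005,045.30.
DCL = total CM / (EBIT − I) = $13,841,865.30 / $5,005,045.30 = 2.7656.
%ΔEPS = DCL × %ΔSales = 2.7656 × +16.7% = +46.2%.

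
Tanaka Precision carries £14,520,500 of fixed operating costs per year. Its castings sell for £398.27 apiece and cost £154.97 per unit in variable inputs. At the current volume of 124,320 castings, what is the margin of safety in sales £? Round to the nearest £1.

£25,743,590

Unit CM = price − variable cost = £398.27 − £154.97 = £243.30. Break-even units = £14,520,500 ÷ £243.30 = 59,681.46; break-even revenue = 59,681.46 × £398.27 = £23,769,336.35.
Actual sales revenue = 124,320 × £398.27 = £49,512,926.40.
Margin of safety = £49,512,926.40 − £23,769,336.35 = £25,743,590.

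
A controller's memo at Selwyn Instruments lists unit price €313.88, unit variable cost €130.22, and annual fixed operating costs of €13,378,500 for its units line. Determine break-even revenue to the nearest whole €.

Contribution margin per unit = €313.88 − €130.22 = €183.66, a CM ratio of €183.66 ÷ €313.88 = 0.5851.
Break-even revenue = fixed costs × price ÷ CM = €13,378,500 × €313.88 ÷ €183.66 = €22,864,225.

€22,864,225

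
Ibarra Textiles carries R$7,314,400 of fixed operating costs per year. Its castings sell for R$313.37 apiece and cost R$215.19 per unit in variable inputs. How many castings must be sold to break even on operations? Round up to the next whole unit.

74,500 castings

Each unit contributes R$313.37 − R$215.19 = R$98.18.
Break-even volume = fixed costs ÷ CM per unit = R$7,314,400 ÷ R$98.18 = 74,499.90, so 74,500 castings.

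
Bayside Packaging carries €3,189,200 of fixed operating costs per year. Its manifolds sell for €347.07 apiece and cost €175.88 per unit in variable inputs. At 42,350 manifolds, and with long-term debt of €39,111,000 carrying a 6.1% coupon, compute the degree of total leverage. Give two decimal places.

At 42,350 units, contribution = 42,350 × €171.19 = €7,249,896.50.
EBIT = €7,249,896.50 − €3,189,200 = €4,060,696.50. Interest = €2,385,771.00, so EBIT − I = €1,674,925.50.
Degree of total leverage = total CM / (EBIT − interest) = €7,249,896.50 / €1,674,925.50 = 4.3285.

4.33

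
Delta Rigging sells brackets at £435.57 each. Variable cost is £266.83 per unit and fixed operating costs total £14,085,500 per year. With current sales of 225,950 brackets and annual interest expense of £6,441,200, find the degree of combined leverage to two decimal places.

Total contribution margin = 225,950 × £168.74 = £38,126,803.00.
Operating income = contribution − fixed costs = £38,126,803.00 − £14,085,500 = £24,041,303.00. Interest = £6,441,200.00.
DOL = £38,126,803.00 ÷ £24,041,303.00 = 1.5859; DFL = £24,041,303.00 ÷ £17,600,103.00 = 1.3660.
Combined leverage = 1.5859 × 1.3660 = 2.1663.

2.17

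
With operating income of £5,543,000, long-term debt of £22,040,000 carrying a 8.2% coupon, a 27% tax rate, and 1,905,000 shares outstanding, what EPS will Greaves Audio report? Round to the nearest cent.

Interest = £1,807,280.00, so EBT = £5,543,000 − £1,807,280.00 = £3,735,720.00.
Net income = £3,735,720.00 × (1 − 0.27) = £2,727,075.60.
Per share: £2,727,075.60 / 1,905,000 shares = £1.43.

£1.43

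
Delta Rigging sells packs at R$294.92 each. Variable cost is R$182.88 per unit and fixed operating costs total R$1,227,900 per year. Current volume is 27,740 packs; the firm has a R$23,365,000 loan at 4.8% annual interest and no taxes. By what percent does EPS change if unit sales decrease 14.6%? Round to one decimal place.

Total contribution margin = 27,740 × R$112.04 = R$3,107,989.60.
Subtracting fixed costs: EBIT = R$3,107,989.60 − R$1,227,900 = R$1,880,089.60.
After interest of R$1,121,520.00, pre-tax earnings = R$758,569.60.
Degree of combined leverage = contribution ÷ (EBIT − I) = R$3,107,989.60 ÷ R$758,569.60 = 4.0972.
EPS therefore changes by 4.0972 × (-14.6%) = -59.8%.

-59.8%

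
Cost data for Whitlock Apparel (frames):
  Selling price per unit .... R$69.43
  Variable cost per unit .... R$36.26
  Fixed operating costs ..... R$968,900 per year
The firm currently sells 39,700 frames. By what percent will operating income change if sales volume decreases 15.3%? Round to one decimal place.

-57.9%

Total contribution margin = 39,700 × R$33.17 = R$1,316,849.00.
EBIT = R$1,316,849.00 − R$968,900 = R$347,949.00.
DOL = contribution ÷ EBIT = R$1,316,849.00 ÷ R$347,949.00 = 3.7846.
%ΔEBIT = DOL × %ΔSales = 3.7846 × -15.3% = -57.9%.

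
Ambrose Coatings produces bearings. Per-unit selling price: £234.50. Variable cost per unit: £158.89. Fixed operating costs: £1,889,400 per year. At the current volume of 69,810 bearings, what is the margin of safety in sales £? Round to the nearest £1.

£10,510,581

Unit CM = price − variable cost = £234.50 − £158.89 = £75.61. Break-even units = £1,889,400 ÷ £75.61 = 24,988.76; break-even revenue = 24,988.76 × £234.50 = £5,859,863.77.
Actual sales revenue = 69,810 × £234.50 = £16,370,445.00.
Margin of safety = £16,370,445.00 − £5,859,863.77 = £10,510,581.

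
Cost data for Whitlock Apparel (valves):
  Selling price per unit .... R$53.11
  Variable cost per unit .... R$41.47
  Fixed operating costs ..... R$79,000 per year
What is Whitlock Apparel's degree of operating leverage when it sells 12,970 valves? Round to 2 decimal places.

2.10

At 12,970 units, contribution = 12,970 × R$11.64 = R$150,970.80.
Operating income = contribution − fixed costs = R$150,970.80 − R$79,000 = R$71,970.80.
Degree of operating leverage = R$150,970.80 / R$71,970.80 = 2.0977.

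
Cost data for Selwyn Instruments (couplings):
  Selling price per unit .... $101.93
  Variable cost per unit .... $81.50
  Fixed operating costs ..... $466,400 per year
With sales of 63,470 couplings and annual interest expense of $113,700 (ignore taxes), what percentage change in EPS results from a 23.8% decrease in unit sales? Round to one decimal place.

Total contribution margin = 63,470 × $20.43 = $1,296,692.10.
Subtracting fixed costs: EBIT = $1,296,692.10 − $466,400 = $830,292.10.
Interest = $113,700.00, so EBIT − I = $716,592.10.
Degree of combined leverage = contribution ÷ (EBIT − I) = $1,296,692.10 ÷ $716,592.10 = 1.8095.
%ΔEPS = DCL × %ΔSales = 1.8095 × -23.8% = -43.1%.

-43.1%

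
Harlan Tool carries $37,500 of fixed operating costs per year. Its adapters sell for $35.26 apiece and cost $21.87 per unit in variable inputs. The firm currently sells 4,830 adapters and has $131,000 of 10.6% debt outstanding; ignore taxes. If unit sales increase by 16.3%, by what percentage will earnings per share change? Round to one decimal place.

Contribution at this volume is 4,830 × $13.39 = $64,673.70.
EBIT = $64,673.70 − $37,500 = $27,173.70.
Interest = $13,886.00, so EBIT − I = $13,287.70.
Degree of combined leverage = contribution ÷ (EBIT − I) = $64,673.70 ÷ $13,287.70 = 4.8672.
EPS therefore changes by 4.8672 × (+16.3%) = +79.3%.

+79.3%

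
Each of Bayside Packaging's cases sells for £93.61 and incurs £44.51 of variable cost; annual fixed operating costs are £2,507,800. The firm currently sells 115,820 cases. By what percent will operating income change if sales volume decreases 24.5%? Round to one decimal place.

Total contribution margin = 115,820 × £49.10 = £5,686,762.00.
Operating income = contribution − fixed costs = £5,686,762.00 − £2,507,800 = £3,178,962.00.
Degree of operating leverage = £5,686,762.00 / £3,178,962.00 = 1.7889.
Operating income changes by 1.7889 × -24.5% = -43.8%.

-43.8%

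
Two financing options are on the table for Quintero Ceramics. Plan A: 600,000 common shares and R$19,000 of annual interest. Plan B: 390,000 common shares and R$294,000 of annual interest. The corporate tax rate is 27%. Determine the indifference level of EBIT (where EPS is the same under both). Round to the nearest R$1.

R$804,714

Set EPS_A = EPS_B: (EBIT − R$19,000)(1 − 0.27) ÷ 600,000 = (EBIT − R$294,000)(1 − 0.27) ÷ 390,000.
The (1 − t) factor cancels: (EBIT − 19,000) × 390,000 = (EBIT − 294,000) × 600,000.
Solving, EBIT = (294,000·600,000 − 19,000·390,000) / (600,000 − 390,000) = 168,990,000,000 / 210,000 = 804,714.29.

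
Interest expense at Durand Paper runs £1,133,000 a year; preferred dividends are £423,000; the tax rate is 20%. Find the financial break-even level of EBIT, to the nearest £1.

Grossing the preferred dividend up to pre-tax terms: £423,000 / (1 − 0.20) = £528,750.00.
Financial break-even EBIT = interest + D_p ÷ (1 − t) = £1,133,000 + £528,750.00 = £1,661,750.00.

£1,661,750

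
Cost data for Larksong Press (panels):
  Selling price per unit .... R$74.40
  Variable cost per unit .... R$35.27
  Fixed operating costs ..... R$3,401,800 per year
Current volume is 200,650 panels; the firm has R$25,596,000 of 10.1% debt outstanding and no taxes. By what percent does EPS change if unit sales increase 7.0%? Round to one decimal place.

Total contribution margin = 200,650 × R$39.13 = R$7,851,434.50.
EBIT = R$7,851,434.50 − R$3,401,800 = R$4,449,634.50.
After interest of R$2,585,196.00, pre-tax earnings = R$1,864,438.50.
DCL = total CM / (EBIT − I) = R$7,851,434.50 / R$1,864,438.50 = 4.2112.
EPS therefore changes by 4.2112 × (+7.0%) = +29.5%.

+29.5%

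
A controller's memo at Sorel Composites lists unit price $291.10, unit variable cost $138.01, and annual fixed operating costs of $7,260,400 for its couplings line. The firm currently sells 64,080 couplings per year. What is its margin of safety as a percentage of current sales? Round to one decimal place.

26.0%

Contribution margin per unit = $291.10 − $138.01 = $153.09. Break-even units = $7,260,400 ÷ $153.09 = 47,425.70; break-even revenue = 47,425.70 × $291.10 = $13,805,620.48.
Actual sales revenue = 64,080 × $291.10 = $18,653,688.00.
Margin of safety = ($18,653,688.00 − $13,805,620.48) ÷ $18,653,688.00 = 26.0%.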